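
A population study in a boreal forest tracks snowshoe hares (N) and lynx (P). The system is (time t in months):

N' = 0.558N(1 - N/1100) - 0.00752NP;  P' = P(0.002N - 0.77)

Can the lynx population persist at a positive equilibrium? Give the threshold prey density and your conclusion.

Threshold N = 385; K > 385, so yes, the predator persists.

The predator equation gives dP/dt > 0 only when N > 0.77/0.002 = 385.
Without the predator, N → K = 1100. Since 1100 > 385, the predator can invade and persist.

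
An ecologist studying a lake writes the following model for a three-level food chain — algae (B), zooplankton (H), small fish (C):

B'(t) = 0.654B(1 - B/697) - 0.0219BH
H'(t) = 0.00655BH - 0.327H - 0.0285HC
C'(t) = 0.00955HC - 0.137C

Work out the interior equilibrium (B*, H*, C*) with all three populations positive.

From dC/dt = 0: 0.00955H* = 0.137, so H* = 14.3.
From dB/dt = 0: 0.654(1 - B*/697) = 0.0219·14.3, giving B* = 697·(1 - 0.48) = 362.
From dH/dt = 0: 0.00655·362 - 0.327 = 0.0285C*, so C* = 2.05/0.0285 = 71.8.

B* ≈ 362, H* ≈ 14.3, C* ≈ 71.8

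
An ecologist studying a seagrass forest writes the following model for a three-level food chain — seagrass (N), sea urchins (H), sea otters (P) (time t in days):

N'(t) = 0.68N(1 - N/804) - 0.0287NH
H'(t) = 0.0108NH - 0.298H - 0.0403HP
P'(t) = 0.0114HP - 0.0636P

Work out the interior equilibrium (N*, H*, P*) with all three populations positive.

N* ≈ 615, H* ≈ 5.58, P* ≈ 157

From dP/dt = 0: 0.0114H* = 0.0636, so H* = 5.58.
From dN/dt = 0: 0.68(1 - N*/804) = 0.0287·5.58, giving N* = 804·(1 - 0.235) = 615.
From dH/dt = 0: 0.0108·615 - 0.298 = 0.0403P*, so P* = 6.34/0.0403 = 157.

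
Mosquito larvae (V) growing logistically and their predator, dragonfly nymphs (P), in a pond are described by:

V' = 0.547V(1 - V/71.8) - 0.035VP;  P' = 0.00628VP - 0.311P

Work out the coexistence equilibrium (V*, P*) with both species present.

From dP/dt = 0 with P > 0: 0.00628V* = 0.311, so V* = 49.5.
Substitute into dV/dt = 0: 0.547(1 - 49.5/71.8) = 0.035P*.
The bracket is 0.31, giving P* = 0.17/0.035 = 4.85.

V* ≈ 49.5, P* ≈ 4.85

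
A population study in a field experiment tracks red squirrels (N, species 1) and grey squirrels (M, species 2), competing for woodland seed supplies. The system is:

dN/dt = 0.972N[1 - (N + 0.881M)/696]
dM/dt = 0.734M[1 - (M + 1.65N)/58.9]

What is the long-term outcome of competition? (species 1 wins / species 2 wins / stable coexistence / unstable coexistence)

Compare the nullcline intercepts: K1/α12 = 696/0.881 = 790 > K2 = 58.9; K2/α21 = 58.9/1.65 = 35.7 < K1 = 696.
Since the inequalities point opposite ways, species 1 can invade but species 2 cannot.

species 1 excludes species 2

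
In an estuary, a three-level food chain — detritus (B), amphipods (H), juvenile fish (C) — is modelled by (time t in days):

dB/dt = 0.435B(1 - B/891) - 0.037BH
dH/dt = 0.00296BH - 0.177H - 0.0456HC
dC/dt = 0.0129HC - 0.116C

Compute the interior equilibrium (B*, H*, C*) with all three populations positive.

B* ≈ 210, H* ≈ 8.99, C* ≈ 9.72

From dC/dt = 0: 0.0129H* = 0.116, so H* = 8.99.
From dB/dt = 0: 0.435(1 - B*/891) = 0.037·8.99, giving B* = 891·(1 - 0.765) = 210.
From dH/dt = 0: 0.00296·210 - 0.177 = 0.0456C*, so C* = 0.443/0.0456 = 9.72.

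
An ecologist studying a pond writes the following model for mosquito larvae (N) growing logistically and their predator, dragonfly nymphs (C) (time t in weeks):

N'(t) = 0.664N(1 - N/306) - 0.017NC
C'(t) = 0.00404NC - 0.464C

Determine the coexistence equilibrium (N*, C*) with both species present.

From dC/dt = 0 with C > 0: 0.00404N* = 0.464, so N* = 115.
Substitute into dN/dt = 0: 0.664(1 - 115/306) = 0.017C*.
The bracket is 0.625, giving C* = 0.415/0.017 = 24.4.

N* ≈ 115, C* ≈ 24.4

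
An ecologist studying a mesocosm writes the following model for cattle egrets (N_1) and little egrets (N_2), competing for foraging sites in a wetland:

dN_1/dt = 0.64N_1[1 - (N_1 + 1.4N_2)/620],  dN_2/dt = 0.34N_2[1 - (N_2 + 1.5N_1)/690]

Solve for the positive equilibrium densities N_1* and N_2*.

Setting both brackets to zero gives the nullclines N_1 + 1.4N_2 = 620 and 1.5N_1 + N_2 = 690.
Substituting N_2 = 690 - 1.5N_1 into the first: N_1(1 - 1.4·1.5) = 620 - 1.4·690.
So N_1* = -346/-1.1 = 315, and then N_2* = 690 - 1.5·315 = 218.

N_1* ≈ 315, N_2* ≈ 218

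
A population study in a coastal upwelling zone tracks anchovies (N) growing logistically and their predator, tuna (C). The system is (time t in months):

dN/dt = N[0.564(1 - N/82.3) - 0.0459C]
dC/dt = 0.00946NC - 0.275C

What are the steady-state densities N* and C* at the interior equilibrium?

N* ≈ 29.1, C* ≈ 7.95

From dC/dt = 0 with C > 0: 0.00946N* = 0.275, so N* = 29.1.
Substitute into dN/dt = 0: 0.564(1 - 29.1/82.3) = 0.0459C*.
The bracket is 0.647, giving C* = 0.365/0.0459 = 7.95.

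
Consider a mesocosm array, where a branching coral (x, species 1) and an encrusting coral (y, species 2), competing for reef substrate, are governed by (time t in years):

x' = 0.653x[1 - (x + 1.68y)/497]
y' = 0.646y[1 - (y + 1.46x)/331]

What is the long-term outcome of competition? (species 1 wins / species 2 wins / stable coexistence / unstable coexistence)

unstable coexistence (outcome depends on initial conditions)

Compare the nullcline intercepts: K1/α12 = 497/1.68 = 296 < K2 = 331; K2/α21 = 331/1.46 = 227 < K1 = 497.
Since both are reversed, neither can invade when rare; the interior point is a saddle.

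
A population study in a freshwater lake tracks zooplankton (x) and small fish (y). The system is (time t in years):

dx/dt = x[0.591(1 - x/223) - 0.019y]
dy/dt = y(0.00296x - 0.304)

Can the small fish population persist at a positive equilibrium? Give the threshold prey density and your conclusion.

Threshold x = 103; K > 103, so yes, the predator persists.

The predator equation gives dy/dt > 0 only when x > 0.304/0.00296 = 103.
Without the predator, x → K = 223. Since 223 > 103, the predator can invade and persist.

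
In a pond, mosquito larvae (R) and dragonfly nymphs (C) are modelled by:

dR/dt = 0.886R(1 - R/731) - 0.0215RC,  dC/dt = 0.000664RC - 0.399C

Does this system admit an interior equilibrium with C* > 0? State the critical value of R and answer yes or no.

The predator equation gives dC/dt > 0 only when R > 0.399/0.000664 = 601.
Without the predator, R → K = 731. Since 731 > 601, the predator can invade and persist.

Threshold R = 601; K > 601, so yes, the predator persists.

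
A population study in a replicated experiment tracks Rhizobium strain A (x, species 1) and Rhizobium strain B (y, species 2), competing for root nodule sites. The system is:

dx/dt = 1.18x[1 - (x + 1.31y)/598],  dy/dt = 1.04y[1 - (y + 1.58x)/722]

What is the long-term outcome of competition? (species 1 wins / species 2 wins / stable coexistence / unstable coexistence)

Compare the nullcline intercepts: K1/α12 = 598/1.31 = 456 < K2 = 722; K2/α21 = 722/1.58 = 457 < K1 = 598.
Since both are reversed, neither can invade when rare; the interior point is a saddle.

unstable coexistence (outcome depends on initial conditions)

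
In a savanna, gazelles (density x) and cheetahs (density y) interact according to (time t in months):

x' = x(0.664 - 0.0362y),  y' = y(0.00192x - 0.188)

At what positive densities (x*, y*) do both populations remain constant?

Set dy/dt = 0 with y > 0: 0.00192x - 0.188 = 0, so x* = 0.188/0.00192 = 97.9.
Set dx/dt = 0 with x > 0: 0.664 - 0.0362y = 0, so y* = 0.664/0.0362 = 18.3.

x* ≈ 97.9, y* ≈ 18.3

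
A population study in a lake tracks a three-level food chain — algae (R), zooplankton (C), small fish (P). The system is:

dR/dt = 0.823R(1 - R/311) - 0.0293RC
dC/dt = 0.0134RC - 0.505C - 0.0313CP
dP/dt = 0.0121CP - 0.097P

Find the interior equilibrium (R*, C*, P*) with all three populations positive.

From dP/dt = 0: 0.0121C* = 0.097, so C* = 8.02.
From dR/dt = 0: 0.823(1 - R*/311) = 0.0293·8.02, giving R* = 311·(1 - 0.285) = 222.
From dC/dt = 0: 0.0134·222 - 0.505 = 0.0313P*, so P* = 2.47/0.0313 = 79.

R* ≈ 222, C* ≈ 8.02, P* ≈ 79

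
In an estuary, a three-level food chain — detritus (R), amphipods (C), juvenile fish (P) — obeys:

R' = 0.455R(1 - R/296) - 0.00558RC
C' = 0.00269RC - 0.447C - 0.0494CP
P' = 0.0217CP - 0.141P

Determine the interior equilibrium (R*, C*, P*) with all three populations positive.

R* ≈ 272, C* ≈ 6.5, P* ≈ 5.79

From dP/dt = 0: 0.0217C* = 0.141, so C* = 6.5.
From dR/dt = 0: 0.455(1 - R*/296) = 0.00558·6.5, giving R* = 296·(1 - 0.0797) = 272.
From dC/dt = 0: 0.00269·272 - 0.447 = 0.0494P*, so P* = 0.286/0.0494 = 5.79.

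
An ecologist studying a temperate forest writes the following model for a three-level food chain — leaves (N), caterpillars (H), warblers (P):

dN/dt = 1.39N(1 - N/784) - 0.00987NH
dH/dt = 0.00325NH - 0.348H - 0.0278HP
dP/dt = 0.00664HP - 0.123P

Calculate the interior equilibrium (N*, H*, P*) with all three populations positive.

N* ≈ 681, H* ≈ 18.5, P* ≈ 67.1

From dP/dt = 0: 0.00664H* = 0.123, so H* = 18.5.
From dN/dt = 0: 1.39(1 - N*/784) = 0.00987·18.5, giving N* = 784·(1 - 0.132) = 681.
From dH/dt = 0: 0.00325·681 - 0.348 = 0.0278P*, so P* = 1.86/0.0278 = 67.1.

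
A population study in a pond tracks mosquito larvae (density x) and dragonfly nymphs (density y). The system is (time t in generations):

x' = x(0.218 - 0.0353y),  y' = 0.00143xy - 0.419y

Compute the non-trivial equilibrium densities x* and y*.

x* ≈ 293, y* ≈ 6.18

Set dy/dt = 0 with y > 0: 0.00143x - 0.419 = 0, so x* = 0.419/0.00143 = 293.
Set dx/dt = 0 with x > 0: 0.218 - 0.0353y = 0, so y* = 0.218/0.0353 = 6.18.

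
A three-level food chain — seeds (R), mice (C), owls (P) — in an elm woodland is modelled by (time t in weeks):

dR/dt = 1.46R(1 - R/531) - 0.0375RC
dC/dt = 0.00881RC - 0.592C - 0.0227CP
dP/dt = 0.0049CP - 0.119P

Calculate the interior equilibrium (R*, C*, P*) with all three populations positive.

R* ≈ 200, C* ≈ 24.3, P* ≈ 51.5

From dP/dt = 0: 0.0049C* = 0.119, so C* = 24.3.
From dR/dt = 0: 1.46(1 - R*/531) = 0.0375·24.3, giving R* = 531·(1 - 0.624) = 200.
From dC/dt = 0: 0.00881·200 - 0.592 = 0.0227P*, so P* = 1.17/0.0227 = 51.5.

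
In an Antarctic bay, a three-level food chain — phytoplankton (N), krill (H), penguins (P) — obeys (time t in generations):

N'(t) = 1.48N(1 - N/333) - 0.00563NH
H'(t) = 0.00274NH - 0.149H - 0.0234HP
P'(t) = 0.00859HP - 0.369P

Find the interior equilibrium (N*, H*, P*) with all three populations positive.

From dP/dt = 0: 0.00859H* = 0.369, so H* = 43.
From dN/dt = 0: 1.48(1 - N*/333) = 0.00563·43, giving N* = 333·(1 - 0.163) = 279.
From dH/dt = 0: 0.00274·279 - 0.149 = 0.0234P*, so P* = 0.614/0.0234 = 26.3.

N* ≈ 279, H* ≈ 43, P* ≈ 26.3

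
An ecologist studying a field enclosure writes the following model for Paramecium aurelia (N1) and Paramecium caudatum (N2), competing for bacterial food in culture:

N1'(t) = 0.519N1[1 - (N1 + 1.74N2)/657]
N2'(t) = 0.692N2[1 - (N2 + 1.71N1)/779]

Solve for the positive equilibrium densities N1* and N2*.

Setting both brackets to zero gives the nullclines N1 + 1.74N2 = 657 and 1.71N1 + N2 = 779.
Substituting N2 = 779 - 1.71N1 into the first: N1(1 - 1.74·1.71) = 657 - 1.74·779.
So N1* = -698/-1.98 = 354, and then N2* = 779 - 1.71·354 = 174.

N1* ≈ 354, N2* ≈ 174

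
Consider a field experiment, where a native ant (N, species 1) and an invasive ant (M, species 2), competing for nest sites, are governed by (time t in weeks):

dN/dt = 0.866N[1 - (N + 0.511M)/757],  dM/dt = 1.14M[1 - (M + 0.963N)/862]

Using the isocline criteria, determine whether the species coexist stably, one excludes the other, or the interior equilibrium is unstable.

stable coexistence

Compare the nullcline intercepts: K1/α12 = 757/0.511 = 1480 > K2 = 862; K2/α21 = 862/0.963 = 895 > K1 = 757.
Since both inequalities hold, each species can invade when rare, so the interior equilibrium is stable.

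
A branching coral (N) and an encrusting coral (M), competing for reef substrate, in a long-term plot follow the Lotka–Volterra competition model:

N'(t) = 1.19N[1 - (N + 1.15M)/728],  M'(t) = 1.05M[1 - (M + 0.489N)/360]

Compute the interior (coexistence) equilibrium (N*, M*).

N* ≈ 717, M* ≈ 9.16

Setting both brackets to zero gives the nullclines N + 1.15M = 728 and 0.489N + M = 360.
Substituting M = 360 - 0.489N into the first: N(1 - 1.15·0.489) = 728 - 1.15·360.
So N* = 314/0.438 = 717, and then M* = 360 - 0.489·717 = 9.16.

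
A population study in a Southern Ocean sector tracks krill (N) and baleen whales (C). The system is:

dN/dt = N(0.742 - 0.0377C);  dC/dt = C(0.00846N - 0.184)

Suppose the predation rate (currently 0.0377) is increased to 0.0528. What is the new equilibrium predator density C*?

C* ≈ 14.1

At the interior fixed point, setting dN/dt = 0 with N > 0 fixes C* = (prey growth rate)/(NC coefficient) — independent of the other coefficients.
With the change, C* = 0.742/0.0528 = 14.1; it falls from 19.7.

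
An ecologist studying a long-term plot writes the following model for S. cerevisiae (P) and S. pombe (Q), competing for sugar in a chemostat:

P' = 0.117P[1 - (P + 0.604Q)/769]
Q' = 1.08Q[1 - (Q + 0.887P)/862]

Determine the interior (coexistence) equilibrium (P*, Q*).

P* ≈ 535, Q* ≈ 387

Setting both brackets to zero gives the nullclines P + 0.604Q = 769 and 0.887P + Q = 862.
Substituting Q = 862 - 0.887P into the first: P(1 - 0.604·0.887) = 769 - 0.604·862.
So P* = 248/0.464 = 535, and then Q* = 862 - 0.887·535 = 387.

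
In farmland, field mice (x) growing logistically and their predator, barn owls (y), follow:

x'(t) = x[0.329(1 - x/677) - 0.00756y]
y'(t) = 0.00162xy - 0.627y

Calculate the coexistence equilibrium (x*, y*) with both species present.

From dy/dt = 0 with y > 0: 0.00162x* = 0.627, so x* = 387.
Substitute into dx/dt = 0: 0.329(1 - 387/677) = 0.00756y*.
The bracket is 0.428, giving y* = 0.141/0.00756 = 18.6.

x* ≈ 387, y* ≈ 18.6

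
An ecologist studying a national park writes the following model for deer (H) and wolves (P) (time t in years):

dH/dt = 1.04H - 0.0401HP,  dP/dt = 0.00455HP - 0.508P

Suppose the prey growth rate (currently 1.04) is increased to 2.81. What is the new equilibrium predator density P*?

At the interior fixed point, setting dH/dt = 0 with H > 0 fixes P* = (prey growth rate)/(HP coefficient) — independent of the other coefficients.
With the change, P* = 2.81/0.0401 = 70.1; it rises from 25.9.

P* ≈ 70.1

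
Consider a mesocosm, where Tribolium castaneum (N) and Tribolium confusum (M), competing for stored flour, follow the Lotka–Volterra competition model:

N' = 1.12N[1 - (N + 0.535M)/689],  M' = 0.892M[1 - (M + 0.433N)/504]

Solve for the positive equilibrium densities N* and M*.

N* ≈ 546, M* ≈ 268

Setting both brackets to zero gives the nullclines N + 0.535M = 689 and 0.433N + M = 504.
Substituting M = 504 - 0.433N into the first: N(1 - 0.535·0.433) = 689 - 0.535·504.
So N* = 419/0.768 = 546, and then M* = 504 - 0.433·546 = 268.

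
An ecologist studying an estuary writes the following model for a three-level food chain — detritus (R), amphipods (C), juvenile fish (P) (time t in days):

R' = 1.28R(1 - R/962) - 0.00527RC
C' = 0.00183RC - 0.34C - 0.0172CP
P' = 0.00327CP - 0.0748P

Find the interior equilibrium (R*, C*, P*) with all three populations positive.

R* ≈ 871, C* ≈ 22.9, P* ≈ 72.9

From dP/dt = 0: 0.00327C* = 0.0748, so C* = 22.9.
From dR/dt = 0: 1.28(1 - R*/962) = 0.00527·22.9, giving R* = 962·(1 - 0.0942) = 871.
From dC/dt = 0: 0.00183·871 - 0.34 = 0.0172P*, so P* = 1.25/0.0172 = 72.9.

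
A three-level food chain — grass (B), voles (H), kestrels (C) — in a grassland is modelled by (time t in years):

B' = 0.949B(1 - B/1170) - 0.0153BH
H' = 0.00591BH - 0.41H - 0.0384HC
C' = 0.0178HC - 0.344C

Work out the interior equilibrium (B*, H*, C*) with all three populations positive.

B* ≈ 805, H* ≈ 19.3, C* ≈ 113

From dC/dt = 0: 0.0178H* = 0.344, so H* = 19.3.
From dB/dt = 0: 0.949(1 - B*/1170) = 0.0153·19.3, giving B* = 1170·(1 - 0.312) = 805.
From dH/dt = 0: 0.00591·805 - 0.41 = 0.0384C*, so C* = 4.35/0.0384 = 113.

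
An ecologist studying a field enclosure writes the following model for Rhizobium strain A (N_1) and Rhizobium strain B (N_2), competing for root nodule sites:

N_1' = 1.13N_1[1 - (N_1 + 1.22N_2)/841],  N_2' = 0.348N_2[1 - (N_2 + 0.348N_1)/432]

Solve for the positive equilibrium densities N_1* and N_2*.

Setting both brackets to zero gives the nullclines N_1 + 1.22N_2 = 841 and 0.348N_1 + N_2 = 432.
Substituting N_2 = 432 - 0.348N_1 into the first: N_1(1 - 1.22·0.348) = 841 - 1.22·432.
So N_1* = 314/0.575 = 546, and then N_2* = 432 - 0.348·546 = 242.

N_1* ≈ 546, N_2* ≈ 242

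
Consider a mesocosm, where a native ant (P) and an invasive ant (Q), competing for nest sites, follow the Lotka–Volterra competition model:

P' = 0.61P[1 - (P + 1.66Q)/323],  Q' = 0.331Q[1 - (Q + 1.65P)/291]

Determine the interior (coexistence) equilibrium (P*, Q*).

P* ≈ 92, Q* ≈ 139

Setting both brackets to zero gives the nullclines P + 1.66Q = 323 and 1.65P + Q = 291.
Substituting Q = 291 - 1.65P into the first: P(1 - 1.66·1.65) = 323 - 1.66·291.
So P* = -160/-1.74 = 92, and then Q* = 291 - 1.65·92 = 139.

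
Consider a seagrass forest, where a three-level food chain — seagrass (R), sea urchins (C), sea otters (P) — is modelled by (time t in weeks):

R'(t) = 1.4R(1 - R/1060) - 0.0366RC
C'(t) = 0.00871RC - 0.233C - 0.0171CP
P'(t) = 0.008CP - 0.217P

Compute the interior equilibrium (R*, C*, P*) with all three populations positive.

R* ≈ 308, C* ≈ 27.1, P* ≈ 143

From dP/dt = 0: 0.008C* = 0.217, so C* = 27.1.
From dR/dt = 0: 1.4(1 - R*/1060) = 0.0366·27.1, giving R* = 1060·(1 - 0.709) = 308.
From dC/dt = 0: 0.00871·308 - 0.233 = 0.0171P*, so P* = 2.45/0.0171 = 143.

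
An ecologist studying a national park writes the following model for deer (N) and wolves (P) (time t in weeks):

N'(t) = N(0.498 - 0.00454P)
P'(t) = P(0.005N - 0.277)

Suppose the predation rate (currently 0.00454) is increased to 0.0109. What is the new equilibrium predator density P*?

P* ≈ 45.7

At the interior fixed point, setting dN/dt = 0 with N > 0 fixes P* = (prey growth rate)/(NP coefficient) — independent of the other coefficients.
With the change, P* = 0.498/0.0109 = 45.7; it falls from 110.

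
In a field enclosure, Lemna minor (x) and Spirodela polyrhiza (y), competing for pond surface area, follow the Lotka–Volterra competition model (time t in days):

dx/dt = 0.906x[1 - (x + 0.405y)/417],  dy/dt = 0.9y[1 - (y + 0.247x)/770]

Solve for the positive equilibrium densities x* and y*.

x* ≈ 117, y* ≈ 741

Setting both brackets to zero gives the nullclines x + 0.405y = 417 and 0.247x + y = 770.
Substituting y = 770 - 0.247x into the first: x(1 - 0.405·0.247) = 417 - 0.405·770.
So x* = 105/0.9 = 117, and then y* = 770 - 0.247·117 = 741.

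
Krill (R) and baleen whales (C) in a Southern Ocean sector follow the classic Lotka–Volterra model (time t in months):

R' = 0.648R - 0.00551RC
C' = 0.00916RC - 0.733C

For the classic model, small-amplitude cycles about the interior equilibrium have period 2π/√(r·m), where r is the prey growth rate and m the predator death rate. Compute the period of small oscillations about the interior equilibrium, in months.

Here r = 0.648 and m = 0.733, so r·m = 0.475.
ω = √0.475 = 0.689 per month, hence T = 2π/ω ≈ 9.12 months.

T ≈ 9.12 months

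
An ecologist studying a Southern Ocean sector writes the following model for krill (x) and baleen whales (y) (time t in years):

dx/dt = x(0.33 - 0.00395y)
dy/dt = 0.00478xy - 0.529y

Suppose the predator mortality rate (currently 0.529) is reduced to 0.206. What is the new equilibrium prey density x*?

x* ≈ 43.1

At the interior fixed point, setting dy/dt = 0 with y > 0 fixes x* = (predator death rate)/(xy coefficient) — independent of the other coefficients.
With the change, x* = 0.206/0.00478 = 43.1; it falls from 111.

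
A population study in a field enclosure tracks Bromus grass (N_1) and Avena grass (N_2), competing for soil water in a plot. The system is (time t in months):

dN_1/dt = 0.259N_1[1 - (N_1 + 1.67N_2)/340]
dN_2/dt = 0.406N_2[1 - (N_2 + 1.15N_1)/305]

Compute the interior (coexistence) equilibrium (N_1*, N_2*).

Setting both brackets to zero gives the nullclines N_1 + 1.67N_2 = 340 and 1.15N_1 + N_2 = 305.
Substituting N_2 = 305 - 1.15N_1 into the first: N_1(1 - 1.67·1.15) = 340 - 1.67·305.
So N_1* = -169/-0.92 = 184, and then N_2* = 305 - 1.15·184 = 93.4.

N_1* ≈ 184, N_2* ≈ 93.4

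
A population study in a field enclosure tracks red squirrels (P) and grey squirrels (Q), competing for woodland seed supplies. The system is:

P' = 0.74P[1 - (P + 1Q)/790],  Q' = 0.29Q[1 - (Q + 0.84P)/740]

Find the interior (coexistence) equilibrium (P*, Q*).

P* ≈ 312, Q* ≈ 477

Setting both brackets to zero gives the nullclines P + 1Q = 790 and 0.84P + Q = 740.
Substituting Q = 740 - 0.84P into the first: P(1 - 1·0.84) = 790 - 1·740.
So P* = 50/0.16 = 312, and then Q* = 740 - 0.84·312 = 477.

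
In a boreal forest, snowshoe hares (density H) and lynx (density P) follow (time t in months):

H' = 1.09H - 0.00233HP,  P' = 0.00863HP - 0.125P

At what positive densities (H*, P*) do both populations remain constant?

H* ≈ 14.5, P* ≈ 468

Set dP/dt = 0 with P > 0: 0.00863H - 0.125 = 0, so H* = 0.125/0.00863 = 14.5.
Set dH/dt = 0 with H > 0: 1.09 - 0.00233P = 0, so P* = 1.09/0.00233 = 468.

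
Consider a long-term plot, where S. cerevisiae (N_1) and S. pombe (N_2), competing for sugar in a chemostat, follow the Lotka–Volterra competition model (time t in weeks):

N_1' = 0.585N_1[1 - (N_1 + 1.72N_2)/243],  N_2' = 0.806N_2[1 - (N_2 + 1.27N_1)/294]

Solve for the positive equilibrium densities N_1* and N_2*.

N_1* ≈ 222, N_2* ≈ 12.3

Setting both brackets to zero gives the nullclines N_1 + 1.72N_2 = 243 and 1.27N_1 + N_2 = 294.
Substituting N_2 = 294 - 1.27N_1 into the first: N_1(1 - 1.72·1.27) = 243 - 1.72·294.
So N_1* = -263/-1.18 = 222, and then N_2* = 294 - 1.27·222 = 12.3.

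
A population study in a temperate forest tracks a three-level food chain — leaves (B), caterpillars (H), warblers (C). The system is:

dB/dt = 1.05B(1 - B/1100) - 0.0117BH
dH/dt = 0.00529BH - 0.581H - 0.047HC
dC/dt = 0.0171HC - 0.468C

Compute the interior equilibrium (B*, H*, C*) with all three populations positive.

From dC/dt = 0: 0.0171H* = 0.468, so H* = 27.4.
From dB/dt = 0: 1.05(1 - B*/1100) = 0.0117·27.4, giving B* = 1100·(1 - 0.305) = 765.
From dH/dt = 0: 0.00529·765 - 0.581 = 0.047C*, so C* = 3.46/0.047 = 73.7.

B* ≈ 765, H* ≈ 27.4, C* ≈ 73.7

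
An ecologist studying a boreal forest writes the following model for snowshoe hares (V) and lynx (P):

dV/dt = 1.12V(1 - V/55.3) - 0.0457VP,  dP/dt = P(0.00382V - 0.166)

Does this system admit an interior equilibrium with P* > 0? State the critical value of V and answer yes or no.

The predator equation gives dP/dt > 0 only when V > 0.166/0.00382 = 43.5.
Without the predator, V → K = 55.3. Since 55.3 > 43.5, the predator can invade and persist.

Threshold V = 43.5; K > 43.5, so yes, the predator persists.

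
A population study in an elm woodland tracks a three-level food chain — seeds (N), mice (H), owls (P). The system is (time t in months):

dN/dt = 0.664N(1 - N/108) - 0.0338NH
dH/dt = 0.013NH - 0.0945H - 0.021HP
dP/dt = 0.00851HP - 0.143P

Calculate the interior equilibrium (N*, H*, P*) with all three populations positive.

From dP/dt = 0: 0.00851H* = 0.143, so H* = 16.8.
From dN/dt = 0: 0.664(1 - N*/108) = 0.0338·16.8, giving N* = 108·(1 - 0.855) = 15.6.
From dH/dt = 0: 0.013·15.6 - 0.0945 = 0.021P*, so P* = 0.109/0.021 = 5.17.

N* ≈ 15.6, H* ≈ 16.8, P* ≈ 5.17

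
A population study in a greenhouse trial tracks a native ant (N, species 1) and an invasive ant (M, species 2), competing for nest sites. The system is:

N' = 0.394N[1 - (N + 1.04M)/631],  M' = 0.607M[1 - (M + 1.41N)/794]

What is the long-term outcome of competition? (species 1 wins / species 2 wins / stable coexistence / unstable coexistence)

Compare the nullcline intercepts: K1/α12 = 631/1.04 = 607 < K2 = 794; K2/α21 = 794/1.41 = 563 < K1 = 631.
Since both are reversed, neither can invade when rare; the interior point is a saddle.

unstable coexistence (outcome depends on initial conditions)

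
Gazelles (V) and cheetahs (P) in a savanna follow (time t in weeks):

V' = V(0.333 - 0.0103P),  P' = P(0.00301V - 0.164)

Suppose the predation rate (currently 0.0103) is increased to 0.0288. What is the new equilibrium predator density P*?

P* ≈ 11.6

At the interior fixed point, setting dV/dt = 0 with V > 0 fixes P* = (prey growth rate)/(VP coefficient) — independent of the other coefficients.
With the change, P* = 0.333/0.0288 = 11.6; it falls from 32.3.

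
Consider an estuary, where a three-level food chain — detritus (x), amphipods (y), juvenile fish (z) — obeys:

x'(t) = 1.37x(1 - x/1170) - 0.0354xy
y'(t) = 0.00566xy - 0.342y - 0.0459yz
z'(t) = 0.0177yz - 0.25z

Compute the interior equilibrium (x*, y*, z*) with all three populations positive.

From dz/dt = 0: 0.0177y* = 0.25, so y* = 14.1.
From dx/dt = 0: 1.37(1 - x*/1170) = 0.0354·14.1, giving x* = 1170·(1 - 0.365) = 743.
From dy/dt = 0: 0.00566·743 - 0.342 = 0.0459z*, so z* = 3.86/0.0459 = 84.2.

x* ≈ 743, y* ≈ 14.1, z* ≈ 84.2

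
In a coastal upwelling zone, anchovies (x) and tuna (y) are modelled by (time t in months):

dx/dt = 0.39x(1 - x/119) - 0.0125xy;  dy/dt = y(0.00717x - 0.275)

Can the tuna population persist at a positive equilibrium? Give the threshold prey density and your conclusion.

Threshold x = 38.4; K > 38.4, so yes, the predator persists.

The predator equation gives dy/dt > 0 only when x > 0.275/0.00717 = 38.4.
Without the predator, x → K = 119. Since 119 > 38.4, the predator can invade and persist.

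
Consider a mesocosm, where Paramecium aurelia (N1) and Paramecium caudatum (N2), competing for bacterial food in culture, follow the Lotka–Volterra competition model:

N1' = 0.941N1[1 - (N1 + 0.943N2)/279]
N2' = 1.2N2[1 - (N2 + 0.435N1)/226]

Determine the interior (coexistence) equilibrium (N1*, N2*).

N1* ≈ 112, N2* ≈ 177

Setting both brackets to zero gives the nullclines N1 + 0.943N2 = 279 and 0.435N1 + N2 = 226.
Substituting N2 = 226 - 0.435N1 into the first: N1(1 - 0.943·0.435) = 279 - 0.943·226.
So N1* = 65.9/0.59 = 112, and then N2* = 226 - 0.435·112 = 177.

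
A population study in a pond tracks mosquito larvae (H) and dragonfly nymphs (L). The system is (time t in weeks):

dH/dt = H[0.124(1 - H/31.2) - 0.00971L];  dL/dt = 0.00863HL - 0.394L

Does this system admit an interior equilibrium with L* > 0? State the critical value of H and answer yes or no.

Threshold H = 45.7; K < 45.7, so no, the predator goes extinct.

The predator equation gives dL/dt > 0 only when H > 0.394/0.00863 = 45.7.
Without the predator, H → K = 31.2. Since 31.2 < 45.7, the predator cannot invade.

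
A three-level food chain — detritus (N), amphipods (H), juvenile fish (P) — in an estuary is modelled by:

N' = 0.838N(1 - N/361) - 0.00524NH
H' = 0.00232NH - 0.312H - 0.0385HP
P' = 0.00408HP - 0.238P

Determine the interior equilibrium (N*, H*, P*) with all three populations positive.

From dP/dt = 0: 0.00408H* = 0.238, so H* = 58.3.
From dN/dt = 0: 0.838(1 - N*/361) = 0.00524·58.3, giving N* = 361·(1 - 0.365) = 229.
From dH/dt = 0: 0.00232·229 - 0.312 = 0.0385P*, so P* = 0.22/0.0385 = 5.72.

N* ≈ 229, H* ≈ 58.3, P* ≈ 5.72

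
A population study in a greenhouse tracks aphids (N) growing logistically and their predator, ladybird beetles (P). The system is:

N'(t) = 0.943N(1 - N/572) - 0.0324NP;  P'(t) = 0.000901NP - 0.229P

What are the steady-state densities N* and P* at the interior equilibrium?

From dP/dt = 0 with P > 0: 0.000901N* = 0.229, so N* = 254.
Substitute into dN/dt = 0: 0.943(1 - 254/572) = 0.0324P*.
The bracket is 0.556, giving P* = 0.524/0.0324 = 16.2.

N* ≈ 254, P* ≈ 16.2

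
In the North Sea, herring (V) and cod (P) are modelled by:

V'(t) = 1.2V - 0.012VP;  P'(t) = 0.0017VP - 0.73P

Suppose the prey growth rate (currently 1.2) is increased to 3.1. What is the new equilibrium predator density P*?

At the interior fixed point, setting dV/dt = 0 with V > 0 fixes P* = (prey growth rate)/(VP coefficient) — independent of the other coefficients.
With the change, P* = 3.1/0.012 = 258; it rises from 100.

P* ≈ 258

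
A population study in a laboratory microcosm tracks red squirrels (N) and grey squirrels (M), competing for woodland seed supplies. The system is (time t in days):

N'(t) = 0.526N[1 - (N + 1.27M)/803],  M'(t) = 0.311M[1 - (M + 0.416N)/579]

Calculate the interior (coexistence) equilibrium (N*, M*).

Setting both brackets to zero gives the nullclines N + 1.27M = 803 and 0.416N + M = 579.
Substituting M = 579 - 0.416N into the first: N(1 - 1.27·0.416) = 803 - 1.27·579.
So N* = 67.7/0.472 = 143, and then M* = 579 - 0.416·143 = 519.

N* ≈ 143, M* ≈ 519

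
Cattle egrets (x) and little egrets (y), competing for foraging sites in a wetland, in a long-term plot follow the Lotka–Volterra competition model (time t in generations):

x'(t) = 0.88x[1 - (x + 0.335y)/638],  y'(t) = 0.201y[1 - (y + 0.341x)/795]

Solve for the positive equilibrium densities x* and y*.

x* ≈ 420, y* ≈ 652

Setting both brackets to zero gives the nullclines x + 0.335y = 638 and 0.341x + y = 795.
Substituting y = 795 - 0.341x into the first: x(1 - 0.335·0.341) = 638 - 0.335·795.
So x* = 372/0.886 = 420, and then y* = 795 - 0.341·420 = 652.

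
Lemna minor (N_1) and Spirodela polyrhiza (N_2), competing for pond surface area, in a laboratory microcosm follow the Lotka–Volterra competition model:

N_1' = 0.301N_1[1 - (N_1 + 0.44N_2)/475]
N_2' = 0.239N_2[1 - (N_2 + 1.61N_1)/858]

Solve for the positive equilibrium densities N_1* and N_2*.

Setting both brackets to zero gives the nullclines N_1 + 0.44N_2 = 475 and 1.61N_1 + N_2 = 858.
Substituting N_2 = 858 - 1.61N_1 into the first: N_1(1 - 0.44·1.61) = 475 - 0.44·858.
So N_1* = 97.5/0.292 = 334, and then N_2* = 858 - 1.61·334 = 320.

N_1* ≈ 334, N_2* ≈ 320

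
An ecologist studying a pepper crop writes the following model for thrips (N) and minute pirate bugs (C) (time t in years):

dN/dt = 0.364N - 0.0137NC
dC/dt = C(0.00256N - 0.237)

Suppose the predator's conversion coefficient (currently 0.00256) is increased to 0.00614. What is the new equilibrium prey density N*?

At the interior fixed point, setting dC/dt = 0 with C > 0 fixes N* = (predator death rate)/(NC coefficient) — independent of the other coefficients.
With the change, N* = 0.237/0.00614 = 38.6; it falls from 92.6.

N* ≈ 38.6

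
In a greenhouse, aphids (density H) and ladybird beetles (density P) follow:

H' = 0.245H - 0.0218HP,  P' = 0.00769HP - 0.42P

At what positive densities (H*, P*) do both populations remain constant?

H* ≈ 54.6, P* ≈ 11.2

Set dP/dt = 0 with P > 0: 0.00769H - 0.42 = 0, so H* = 0.42/0.00769 = 54.6.
Set dH/dt = 0 with H > 0: 0.245 - 0.0218P = 0, so P* = 0.245/0.0218 = 11.2.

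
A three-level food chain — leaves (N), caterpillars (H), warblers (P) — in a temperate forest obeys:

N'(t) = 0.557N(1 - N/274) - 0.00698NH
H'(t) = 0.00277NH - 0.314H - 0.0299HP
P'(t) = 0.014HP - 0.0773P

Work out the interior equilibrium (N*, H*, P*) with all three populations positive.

From dP/dt = 0: 0.014H* = 0.0773, so H* = 5.52.
From dN/dt = 0: 0.557(1 - N*/274) = 0.00698·5.52, giving N* = 274·(1 - 0.0692) = 255.
From dH/dt = 0: 0.00277·255 - 0.314 = 0.0299P*, so P* = 0.392/0.0299 = 13.1.

N* ≈ 255, H* ≈ 5.52, P* ≈ 13.1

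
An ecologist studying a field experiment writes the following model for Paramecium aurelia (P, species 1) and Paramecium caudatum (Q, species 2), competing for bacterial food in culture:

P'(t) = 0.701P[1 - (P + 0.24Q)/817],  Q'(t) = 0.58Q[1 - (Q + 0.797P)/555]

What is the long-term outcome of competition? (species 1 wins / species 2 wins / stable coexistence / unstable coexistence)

species 1 excludes species 2

Compare the nullcline intercepts: K1/α12 = 817/0.24 = 3400 > K2 = 555; K2/α21 = 555/0.797 = 696 < K1 = 817.
Since the inequalities point opposite ways, species 1 can invade but species 2 cannot.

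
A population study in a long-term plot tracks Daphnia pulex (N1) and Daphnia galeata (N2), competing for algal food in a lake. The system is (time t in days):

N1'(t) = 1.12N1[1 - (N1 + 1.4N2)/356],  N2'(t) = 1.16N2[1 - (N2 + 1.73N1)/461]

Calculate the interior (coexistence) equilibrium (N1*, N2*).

N1* ≈ 204, N2* ≈ 109

Setting both brackets to zero gives the nullclines N1 + 1.4N2 = 356 and 1.73N1 + N2 = 461.
Substituting N2 = 461 - 1.73N1 into the first: N1(1 - 1.4·1.73) = 356 - 1.4·461.
So N1* = -289/-1.42 = 204, and then N2* = 461 - 1.73·204 = 109.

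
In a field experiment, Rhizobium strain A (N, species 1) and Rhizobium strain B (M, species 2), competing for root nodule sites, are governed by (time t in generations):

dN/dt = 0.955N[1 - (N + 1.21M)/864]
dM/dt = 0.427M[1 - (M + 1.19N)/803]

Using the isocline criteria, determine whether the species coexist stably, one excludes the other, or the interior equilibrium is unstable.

unstable coexistence (outcome depends on initial conditions)

Compare the nullcline intercepts: K1/α12 = 864/1.21 = 714 < K2 = 803; K2/α21 = 803/1.19 = 675 < K1 = 864.
Since both are reversed, neither can invade when rare; the interior point is a saddle.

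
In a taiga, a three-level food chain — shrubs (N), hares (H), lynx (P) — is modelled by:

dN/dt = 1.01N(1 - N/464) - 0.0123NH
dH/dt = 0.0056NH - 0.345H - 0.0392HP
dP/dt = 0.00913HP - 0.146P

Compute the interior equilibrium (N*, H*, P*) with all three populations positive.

N* ≈ 374, H* ≈ 16, P* ≈ 44.6

From dP/dt = 0: 0.00913H* = 0.146, so H* = 16.
From dN/dt = 0: 1.01(1 - N*/464) = 0.0123·16, giving N* = 464·(1 - 0.195) = 374.
From dH/dt = 0: 0.0056·374 - 0.345 = 0.0392P*, so P* = 1.75/0.0392 = 44.6.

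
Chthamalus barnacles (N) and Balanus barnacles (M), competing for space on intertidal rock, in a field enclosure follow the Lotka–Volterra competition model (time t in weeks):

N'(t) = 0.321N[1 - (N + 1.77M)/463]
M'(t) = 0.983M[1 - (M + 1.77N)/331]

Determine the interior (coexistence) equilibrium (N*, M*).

N* ≈ 57.6, M* ≈ 229

Setting both brackets to zero gives the nullclines N + 1.77M = 463 and 1.77N + M = 331.
Substituting M = 331 - 1.77N into the first: N(1 - 1.77·1.77) = 463 - 1.77·331.
So N* = -123/-2.13 = 57.6, and then M* = 331 - 1.77·57.6 = 229.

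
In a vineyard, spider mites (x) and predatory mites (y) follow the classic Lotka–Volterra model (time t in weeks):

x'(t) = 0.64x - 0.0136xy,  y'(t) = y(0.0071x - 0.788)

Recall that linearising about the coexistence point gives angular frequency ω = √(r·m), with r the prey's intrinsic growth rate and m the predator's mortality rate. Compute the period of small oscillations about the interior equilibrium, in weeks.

T ≈ 8.85 weeks

Here r = 0.64 and m = 0.788, so r·m = 0.504.
ω = √0.504 = 0.71 per week, hence T = 2π/ω ≈ 8.85 weeks.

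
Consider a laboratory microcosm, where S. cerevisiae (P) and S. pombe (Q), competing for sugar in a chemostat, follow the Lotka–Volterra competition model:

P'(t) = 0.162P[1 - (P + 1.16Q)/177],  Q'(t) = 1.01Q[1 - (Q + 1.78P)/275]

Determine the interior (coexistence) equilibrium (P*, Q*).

P* ≈ 133, Q* ≈ 37.6

Setting both brackets to zero gives the nullclines P + 1.16Q = 177 and 1.78P + Q = 275.
Substituting Q = 275 - 1.78P into the first: P(1 - 1.16·1.78) = 177 - 1.16·275.
So P* = -142/-1.06 = 133, and then Q* = 275 - 1.78·133 = 37.6.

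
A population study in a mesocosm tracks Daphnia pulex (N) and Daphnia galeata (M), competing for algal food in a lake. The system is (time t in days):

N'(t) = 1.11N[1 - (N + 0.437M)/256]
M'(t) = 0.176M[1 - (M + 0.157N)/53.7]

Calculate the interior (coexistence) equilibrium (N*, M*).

Setting both brackets to zero gives the nullclines N + 0.437M = 256 and 0.157N + M = 53.7.
Substituting M = 53.7 - 0.157N into the first: N(1 - 0.437·0.157) = 256 - 0.437·53.7.
So N* = 233/0.931 = 250, and then M* = 53.7 - 0.157·250 = 14.5.

N* ≈ 250, M* ≈ 14.5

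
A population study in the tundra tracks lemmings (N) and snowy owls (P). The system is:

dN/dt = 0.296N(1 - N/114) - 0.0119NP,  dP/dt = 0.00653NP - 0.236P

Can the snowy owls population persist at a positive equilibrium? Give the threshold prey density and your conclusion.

Threshold N = 36.1; K > 36.1, so yes, the predator persists.

The predator equation gives dP/dt > 0 only when N > 0.236/0.00653 = 36.1.
Without the predator, N → K = 114. Since 114 > 36.1, the predator can invade and persist.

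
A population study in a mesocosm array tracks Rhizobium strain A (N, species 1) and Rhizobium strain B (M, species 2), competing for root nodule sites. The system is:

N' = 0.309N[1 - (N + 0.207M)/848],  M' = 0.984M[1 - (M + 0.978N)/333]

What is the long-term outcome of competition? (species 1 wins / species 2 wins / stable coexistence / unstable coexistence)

species 1 excludes species 2

Compare the nullcline intercepts: K1/α12 = 848/0.207 = 4100 > K2 = 333; K2/α21 = 333/0.978 = 340 < K1 = 848.
Since the inequalities point opposite ways, species 1 can invade but species 2 cannot.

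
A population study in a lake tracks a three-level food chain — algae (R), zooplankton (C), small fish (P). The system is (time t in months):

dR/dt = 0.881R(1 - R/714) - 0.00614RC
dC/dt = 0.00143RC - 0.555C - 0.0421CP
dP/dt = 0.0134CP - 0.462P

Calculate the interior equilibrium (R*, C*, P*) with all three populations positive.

From dP/dt = 0: 0.0134C* = 0.462, so C* = 34.5.
From dR/dt = 0: 0.881(1 - R*/714) = 0.00614·34.5, giving R* = 714·(1 - 0.24) = 542.
From dC/dt = 0: 0.00143·542 - 0.555 = 0.0421P*, so P* = 0.221/0.0421 = 5.24.

R* ≈ 542, C* ≈ 34.5, P* ≈ 5.24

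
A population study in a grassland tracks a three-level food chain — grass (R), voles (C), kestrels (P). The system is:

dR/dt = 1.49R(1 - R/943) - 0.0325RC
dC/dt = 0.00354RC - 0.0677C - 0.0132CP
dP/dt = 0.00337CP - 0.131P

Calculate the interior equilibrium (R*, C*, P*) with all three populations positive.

R* ≈ 143, C* ≈ 38.9, P* ≈ 33.3

From dP/dt = 0: 0.00337C* = 0.131, so C* = 38.9.
From dR/dt = 0: 1.49(1 - R*/943) = 0.0325·38.9, giving R* = 943·(1 - 0.848) = 143.
From dC/dt = 0: 0.00354·143 - 0.0677 = 0.0132P*, so P* = 0.44/0.0132 = 33.3.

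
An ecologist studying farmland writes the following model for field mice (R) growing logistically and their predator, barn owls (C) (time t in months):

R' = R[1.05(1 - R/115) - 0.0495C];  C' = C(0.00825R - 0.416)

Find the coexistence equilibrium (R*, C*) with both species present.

R* ≈ 50.4, C* ≈ 11.9

From dC/dt = 0 with C > 0: 0.00825R* = 0.416, so R* = 50.4.
Substitute into dR/dt = 0: 1.05(1 - 50.4/115) = 0.0495C*.
The bracket is 0.562, giving C* = 0.59/0.0495 = 11.9.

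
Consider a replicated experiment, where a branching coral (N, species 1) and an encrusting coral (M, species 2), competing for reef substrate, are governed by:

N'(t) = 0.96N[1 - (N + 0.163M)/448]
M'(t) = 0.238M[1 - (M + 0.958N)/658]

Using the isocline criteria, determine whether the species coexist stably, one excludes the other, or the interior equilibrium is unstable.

stable coexistence

Compare the nullcline intercepts: K1/α12 = 448/0.163 = 2750 > K2 = 658; K2/α21 = 658/0.958 = 687 > K1 = 448.
Since both inequalities hold, each species can invade when rare, so the interior equilibrium is stable.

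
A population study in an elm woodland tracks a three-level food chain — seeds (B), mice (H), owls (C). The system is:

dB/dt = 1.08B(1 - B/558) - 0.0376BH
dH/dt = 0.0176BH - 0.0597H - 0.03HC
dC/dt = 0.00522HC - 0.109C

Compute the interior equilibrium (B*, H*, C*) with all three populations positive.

From dC/dt = 0: 0.00522H* = 0.109, so H* = 20.9.
From dB/dt = 0: 1.08(1 - B*/558) = 0.0376·20.9, giving B* = 558·(1 - 0.727) = 152.
From dH/dt = 0: 0.0176·152 - 0.0597 = 0.03C*, so C* = 2.62/0.03 = 87.4.

B* ≈ 152, H* ≈ 20.9, C* ≈ 87.4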